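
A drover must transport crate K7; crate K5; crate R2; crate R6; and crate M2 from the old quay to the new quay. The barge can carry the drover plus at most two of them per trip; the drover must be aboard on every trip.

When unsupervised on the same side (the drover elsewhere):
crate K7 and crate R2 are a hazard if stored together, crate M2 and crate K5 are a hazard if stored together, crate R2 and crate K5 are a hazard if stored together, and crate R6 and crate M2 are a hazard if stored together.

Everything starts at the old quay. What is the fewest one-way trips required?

7

Counting alone: the drover can take at most 2 across per trip to the new quay, so moving all 5 needs at least 3 loaded trips out, with a return between consecutive ones — at least 5 crossings.
The safety rule pushes this higher. Following every safe sequence of crossings, the most of the 5 that can be at the new quay as the barge arrives there on crossing 5 is 4 — never all 5.
So no plan with fewer than 7 crossings exists, and this one achieves 7:
1. Drover goes to the new quay with crate M2 and crate R2.  [the old quay: crate K5, crate K7, crate R6 | the new quay: crate M2, crate R2]
2. Drover goes back to the old quay alone.  [the old quay: crate K5, crate K7, crate R6 | the new quay: crate M2, crate R2]
3. Drover goes to the new quay with crate K7.  [the old quay: crate K5, crate R6 | the new quay: crate K7, crate M2, crate R2]
4. Drover goes back to the old quay with crate R2.  [the old quay: crate K5, crate R2, crate R6 | the new quay: crate K7, crate M2]
5. Drover goes to the new quay with crate K5 and crate R6.  [the old quay: crate R2 | the new quay: crate K5, crate K7, crate M2, crate R6]
6. Drover goes back to the old quay with crate M2.  [the old quay: crate M2, crate R2 | the new quay: crate K5, crate K7, crate R6]
7. Drover goes to the new quay with crate M2 and crate R2.  [the old quay: — | the new quay: crate K5, crate K7, crate M2, crate R2, crate R6]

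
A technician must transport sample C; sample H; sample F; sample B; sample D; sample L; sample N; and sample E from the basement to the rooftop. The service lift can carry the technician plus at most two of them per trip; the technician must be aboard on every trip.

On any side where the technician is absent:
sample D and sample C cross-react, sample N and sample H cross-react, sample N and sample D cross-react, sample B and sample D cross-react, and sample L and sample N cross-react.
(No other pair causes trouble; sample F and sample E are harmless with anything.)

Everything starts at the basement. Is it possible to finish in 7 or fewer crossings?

Counting alone: the technician can take at most 2 across per trip to the rooftop, so moving all 8 needs at least 4 loaded trips out, with a return between consecutive ones — at least 7 crossings.
The safety rule pushes this higher. Following every safe sequence of crossings, the most of the 8 that can be at the rooftop as the service lift arrives there on crossing 7 is 7 — never all 8.
So the move cannot be finished within 7 crossings. (The shortest complete plan takes 9:)
1. Technician goes to the rooftop with sample D and sample N.  [the basement: sample B, sample C, sample E, sample F, sample H, sample L | the rooftop: sample D, sample N]
2. Technician goes back to the basement with sample D.  [the basement: sample B, sample C, sample D, sample E, sample F, sample H, sample L | the rooftop: sample N]
3. Technician goes to the rooftop with sample B and sample C.  [the basement: sample D, sample E, sample F, sample H, sample L | the rooftop: sample B, sample C, sample N]
4. Technician goes back to the basement alone.  [the basement: sample D, sample E, sample F, sample H, sample L | the rooftop: sample B, sample C, sample N]
5. Technician goes to the rooftop with sample E and sample F.  [the basement: sample D, sample H, sample L | the rooftop: sample B, sample C, sample E, sample F, sample N]
6. Technician goes back to the basement alone.  [the basement: sample D, sample H, sample L | the rooftop: sample B, sample C, sample E, sample F, sample N]
7. Technician goes to the rooftop with sample H and sample L.  [the basement: sample D | the rooftop: sample B, sample C, sample E, sample F, sample H, sample L, sample N]
8. Technician goes back to the basement with sample N.  [the basement: sample D, sample N | the rooftop: sample B, sample C, sample E, sample F, sample H, sample L]
9. Technician goes to the rooftop with sample D and sample N.  [the basement: — | the rooftop: sample B, sample C, sample D, sample E, sample F, sample H, sample L, sample N]

No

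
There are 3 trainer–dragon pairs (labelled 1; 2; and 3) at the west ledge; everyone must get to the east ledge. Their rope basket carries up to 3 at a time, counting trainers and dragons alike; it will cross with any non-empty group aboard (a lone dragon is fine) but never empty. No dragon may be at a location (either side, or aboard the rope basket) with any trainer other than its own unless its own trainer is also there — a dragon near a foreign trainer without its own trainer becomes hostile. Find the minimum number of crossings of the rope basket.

Counting alone: each trip to the east ledge takes at most 3 across and each return brings at least 1 back, so after t trips out (and t−1 returns) at most 3t − (t−1) of the 6 are across; that first reaches 6 at t = 3, so at least 5 crossings are needed.
The plan below uses exactly 5 crossings, so it is optimal:
1. dragon 1 and trainer 1 cross → the east ledge.
2. trainer 1 crosses ← the west ledge.
3. trainer 1, trainer 2, and trainer 3 cross → the east ledge.
4. dragon 1 crosses ← the west ledge.
5. dragon 1, dragon 2, and dragon 3 cross → the east ledge.

5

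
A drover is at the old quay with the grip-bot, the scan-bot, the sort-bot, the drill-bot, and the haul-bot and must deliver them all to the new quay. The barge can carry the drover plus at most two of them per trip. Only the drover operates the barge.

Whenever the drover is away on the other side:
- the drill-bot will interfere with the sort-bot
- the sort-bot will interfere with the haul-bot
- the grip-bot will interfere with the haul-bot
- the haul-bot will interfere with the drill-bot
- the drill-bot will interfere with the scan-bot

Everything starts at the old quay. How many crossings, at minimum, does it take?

Counting alone: the drover can take at most 2 across per trip to the new quay, so moving all 5 needs at least 3 loaded trips out, with a return between consecutive ones — at least 5 crossings.
The safety rule pushes this higher. Following every safe sequence of crossings, the most of the 5 that can be at the new quay as the barge arrives there on crossing 5 is 4 — never all 5.
So no plan with fewer than 7 crossings exists, and this one achieves 7:
1. Drover goes to the new quay with the drill-bot and the haul-bot.
2. Drover goes back to the old quay with the drill-bot.
3. Drover goes to the new quay with the drill-bot and the grip-bot.
4. Drover goes back to the old quay with the haul-bot.
5. Drover goes to the new quay with the scan-bot and the sort-bot.
6. Drover goes back to the old quay with the drill-bot.
7. Drover goes to the new quay with the drill-bot and the haul-bot.

7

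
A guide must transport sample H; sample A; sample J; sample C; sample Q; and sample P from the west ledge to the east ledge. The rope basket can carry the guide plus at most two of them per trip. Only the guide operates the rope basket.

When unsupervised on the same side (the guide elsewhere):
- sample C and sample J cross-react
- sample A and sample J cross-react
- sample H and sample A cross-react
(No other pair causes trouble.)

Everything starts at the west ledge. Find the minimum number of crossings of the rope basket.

5

Counting alone: the guide can take at most 2 across per trip to the east ledge, so moving all 6 needs at least 3 loaded trips out, with a return between consecutive ones — at least 5 crossings.
The plan below uses exactly 5 crossings, so it is optimal:
1. Guide goes to the east ledge with sample H and sample J.
2. Guide goes back to the west ledge alone.
3. Guide goes to the east ledge with sample P and sample Q.
4. Guide goes back to the west ledge alone.
5. Guide goes to the east ledge with sample A and sample C.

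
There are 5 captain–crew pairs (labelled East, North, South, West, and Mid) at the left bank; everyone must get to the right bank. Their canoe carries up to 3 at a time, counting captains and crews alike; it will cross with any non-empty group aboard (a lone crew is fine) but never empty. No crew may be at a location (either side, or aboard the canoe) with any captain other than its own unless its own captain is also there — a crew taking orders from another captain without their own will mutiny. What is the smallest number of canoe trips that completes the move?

11

Counting alone: each trip to the right bank takes at most 3 across and each return brings at least 1 back, so after t trips out (and t−1 returns) at most 3t − (t−1) of the 10 are across; that first reaches 10 at t = 5, so at least 9 crossings are needed.
The safety rule pushes this higher. Following every safe sequence of crossings, the most of the 10 that can be at the right bank as the canoe arrives there on crossing 9 is 9 — never all 10.
So no plan with fewer than 11 crossings exists, and this one achieves 11:
1. captain East and crew East cross → the right bank.
2. captain East crosses ← the left bank.
3. crew North, crew South, and crew West cross → the right bank.
4. crew East crosses ← the left bank.
5. captain North, captain South, and captain West cross → the right bank.
6. captain North and crew North cross ← the left bank.
7. captain East, captain Mid, and captain North cross → the right bank.
8. crew South crosses ← the left bank.
9. crew East and crew North cross → the right bank.
10. crew East crosses ← the left bank.
11. crew East, crew Mid, and crew South cross → the right bank.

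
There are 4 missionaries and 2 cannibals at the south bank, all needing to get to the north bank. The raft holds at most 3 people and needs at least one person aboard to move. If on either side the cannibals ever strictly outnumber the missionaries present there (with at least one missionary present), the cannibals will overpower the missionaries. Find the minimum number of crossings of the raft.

Counting alone: each trip to the north bank takes at most 3 across and each return brings at least 1 back, so after t trips out (and t−1 returns) at most 3t − (t−1) of the 6 are across; that first reaches 6 at t = 3, so at least 5 crossings are needed.
The plan below uses exactly 5 crossings, so it is optimal:
1. 2 cannibals → the north bank.  (the south bank: 4M 0C; the north bank: 0M 2C)
2. 1 cannibal ← the south bank.  (the south bank: 4M 1C; the north bank: 0M 1C)
3. 2 missionaries and 1 cannibal → the north bank.  (the south bank: 2M 0C; the north bank: 2M 2C)
4. 1 cannibal ← the south bank.  (the south bank: 2M 1C; the north bank: 2M 1C)
5. 2 missionaries and 1 cannibal → the north bank.  (the south bank: 0M 0C; the north bank: 4M 2C)

5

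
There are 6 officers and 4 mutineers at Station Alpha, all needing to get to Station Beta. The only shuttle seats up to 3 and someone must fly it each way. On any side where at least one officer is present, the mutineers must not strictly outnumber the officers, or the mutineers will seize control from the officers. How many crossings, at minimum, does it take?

Counting alone: each trip to Station Beta takes at most 3 across and each return brings at least 1 back, so after t trips out (and t−1 returns) at most 3t − (t−1) of the 10 are across; that first reaches 10 at t = 5, so at least 9 crossings are needed.
The plan below uses exactly 9 crossings, so it is optimal:
1. 2 mutineers → Station Beta.  (Station Alpha: 6O 2M; Station Beta: 0O 2M)
2. 1 mutineer ← Station Alpha.  (Station Alpha: 6O 3M; Station Beta: 0O 1M)
3. 3 mutineers → Station Beta.  (Station Alpha: 6O 0M; Station Beta: 0O 4M)
4. 1 mutineer ← Station Alpha.  (Station Alpha: 6O 1M; Station Beta: 0O 3M)
5. 3 officers → Station Beta.  (Station Alpha: 3O 1M; Station Beta: 3O 3M)
6. 1 mutineer ← Station Alpha.  (Station Alpha: 3O 2M; Station Beta: 3O 2M)
7. 1 officer and 2 mutineers → Station Beta.  (Station Alpha: 2O 0M; Station Beta: 4O 4M)
8. 1 mutineer ← Station Alpha.  (Station Alpha: 2O 1M; Station Beta: 4O 3M)
9. 2 officers and 1 mutineer → Station Beta.  (Station Alpha: 0O 0M; Station Beta: 6O 4M)

9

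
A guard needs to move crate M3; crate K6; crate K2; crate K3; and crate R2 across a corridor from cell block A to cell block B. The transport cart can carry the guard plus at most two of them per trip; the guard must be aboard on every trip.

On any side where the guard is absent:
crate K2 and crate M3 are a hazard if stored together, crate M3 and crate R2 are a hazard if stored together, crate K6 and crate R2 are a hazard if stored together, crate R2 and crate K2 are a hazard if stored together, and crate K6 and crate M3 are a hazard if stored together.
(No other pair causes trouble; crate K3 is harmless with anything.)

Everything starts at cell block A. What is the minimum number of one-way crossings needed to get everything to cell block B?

7

Counting alone: the guard can take at most 2 across per trip to cell block B, so moving all 5 needs at least 3 loaded trips out, with a return between consecutive ones — at least 5 crossings.
The safety rule pushes this higher. Following every safe sequence of crossings, the most of the 5 that can be at cell block B as the transport cart arrives there on crossing 5 is 4 — never all 5.
So no plan with fewer than 7 crossings exists, and this one achieves 7:
1. Guard goes to cell block B with crate M3 and crate R2.  [cell block A: crate K2, crate K3, crate K6 | cell block B: crate M3, crate R2]
2. Guard goes back to cell block A with crate M3.  [cell block A: crate K2, crate K3, crate K6, crate M3 | cell block B: crate R2]
3. Guard goes to cell block B with crate K3 and crate M3.  [cell block A: crate K2, crate K6 | cell block B: crate K3, crate M3, crate R2]
4. Guard goes back to cell block A with crate M3.  [cell block A: crate K2, crate K6, crate M3 | cell block B: crate K3, crate R2]
5. Guard goes to cell block B with crate K2 and crate K6.  [cell block A: crate M3 | cell block B: crate K2, crate K3, crate K6, crate R2]
6. Guard goes back to cell block A with crate R2.  [cell block A: crate M3, crate R2 | cell block B: crate K2, crate K3, crate K6]
7. Guard goes to cell block B with crate M3 and crate R2.  [cell block A: — | cell block B: crate K2, crate K3, crate K6, crate M3, crate R2]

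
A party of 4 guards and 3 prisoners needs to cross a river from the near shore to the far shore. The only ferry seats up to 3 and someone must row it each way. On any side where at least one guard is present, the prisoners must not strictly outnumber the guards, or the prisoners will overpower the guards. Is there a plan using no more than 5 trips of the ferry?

Yes — this plan uses 5 crossings (≤ 5):
1. 3 prisoners → the far shore.  (the near shore: 4G 0P; the far shore: 0G 3P)
2. 1 prisoner ← the near shore.  (the near shore: 4G 1P; the far shore: 0G 2P)
3. 3 guards → the far shore.  (the near shore: 1G 1P; the far shore: 3G 2P)
4. 1 guard ← the near shore.  (the near shore: 2G 1P; the far shore: 2G 2P)
5. 2 guards and 1 prisoner → the far shore.  (the near shore: 0G 0P; the far shore: 4G 3P)

Yes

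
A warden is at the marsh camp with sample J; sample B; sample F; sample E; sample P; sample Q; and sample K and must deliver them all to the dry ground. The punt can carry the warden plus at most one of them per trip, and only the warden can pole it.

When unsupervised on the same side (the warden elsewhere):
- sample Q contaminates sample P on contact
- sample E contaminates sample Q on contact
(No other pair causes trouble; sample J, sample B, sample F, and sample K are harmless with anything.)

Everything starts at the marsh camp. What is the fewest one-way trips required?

Counting alone: the warden can take at most 1 across per trip to the dry ground, so moving all 7 needs at least 7 loaded trips out, with a return between consecutive ones — at least 13 crossings.
The safety rule pushes this higher. Following every safe sequence of crossings, the most of the 7 that can be at the dry ground as the punt arrives there on crossing 13 is 6 — never all 7.
So no plan with fewer than 15 crossings exists, and this one achieves 15:
1. Warden goes to the dry ground with sample Q.  [the marsh camp: sample B, sample E, sample F, sample J, sample K, sample P | the dry ground: sample Q]
2. Warden goes back to the marsh camp alone.  [the marsh camp: sample B, sample E, sample F, sample J, sample K, sample P | the dry ground: sample Q]
3. Warden goes to the dry ground with sample J.  [the marsh camp: sample B, sample E, sample F, sample K, sample P | the dry ground: sample J, sample Q]
4. Warden goes back to the marsh camp alone.  [the marsh camp: sample B, sample E, sample F, sample K, sample P | the dry ground: sample J, sample Q]
5. Warden goes to the dry ground with sample B.  [the marsh camp: sample E, sample F, sample K, sample P | the dry ground: sample B, sample J, sample Q]
6. Warden goes back to the marsh camp alone.  [the marsh camp: sample E, sample F, sample K, sample P | the dry ground: sample B, sample J, sample Q]
7. Warden goes to the dry ground with sample F.  [the marsh camp: sample E, sample K, sample P | the dry ground: sample B, sample F, sample J, sample Q]
8. Warden goes back to the marsh camp alone.  [the marsh camp: sample E, sample K, sample P | the dry ground: sample B, sample F, sample J, sample Q]
9. Warden goes to the dry ground with sample E.  [the marsh camp: sample K, sample P | the dry ground: sample B, sample E, sample F, sample J, sample Q]
10. Warden goes back to the marsh camp with sample Q.  [the marsh camp: sample K, sample P, sample Q | the dry ground: sample B, sample E, sample F, sample J]
11. Warden goes to the dry ground with sample P.  [the marsh camp: sample K, sample Q | the dry ground: sample B, sample E, sample F, sample J, sample P]
12. Warden goes back to the marsh camp alone.  [the marsh camp: sample K, sample Q | the dry ground: sample B, sample E, sample F, sample J, sample P]
13. Warden goes to the dry ground with sample K.  [the marsh camp: sample Q | the dry ground: sample B, sample E, sample F, sample J, sample K, sample P]
14. Warden goes back to the marsh camp alone.  [the marsh camp: sample Q | the dry ground: sample B, sample E, sample F, sample J, sample K, sample P]
15. Warden goes to the dry ground with sample Q.  [the marsh camp: — | the dry ground: sample B, sample E, sample F, sample J, sample K, sample P, sample Q]

15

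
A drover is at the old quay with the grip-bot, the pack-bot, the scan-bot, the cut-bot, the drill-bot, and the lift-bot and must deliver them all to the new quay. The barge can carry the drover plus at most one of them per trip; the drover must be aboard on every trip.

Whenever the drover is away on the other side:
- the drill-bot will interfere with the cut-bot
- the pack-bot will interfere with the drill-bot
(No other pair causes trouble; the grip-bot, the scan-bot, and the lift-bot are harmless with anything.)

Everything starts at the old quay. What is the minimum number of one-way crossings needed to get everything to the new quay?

Counting alone: the drover can take at most 1 across per trip to the new quay, so moving all 6 needs at least 6 loaded trips out, with a return between consecutive ones — at least 11 crossings.
The safety rule pushes this higher. Following every safe sequence of crossings, the most of the 6 that can be at the new quay as the barge arrives there on crossing 11 is 5 — never all 6.
So no plan with fewer than 13 crossings exists, and this one achieves 13:
1. Drover goes to the new quay with the drill-bot.
2. Drover goes back to the old quay alone.
3. Drover goes to the new quay with the grip-bot.
4. Drover goes back to the old quay alone.
5. Drover goes to the new quay with the pack-bot.
6. Drover goes back to the old quay with the drill-bot.
7. Drover goes to the new quay with the cut-bot.
8. Drover goes back to the old quay alone.
9. Drover goes to the new quay with the scan-bot.
10. Drover goes back to the old quay alone.
11. Drover goes to the new quay with the lift-bot.
12. Drover goes back to the old quay alone.
13. Drover goes to the new quay with the drill-bot.

13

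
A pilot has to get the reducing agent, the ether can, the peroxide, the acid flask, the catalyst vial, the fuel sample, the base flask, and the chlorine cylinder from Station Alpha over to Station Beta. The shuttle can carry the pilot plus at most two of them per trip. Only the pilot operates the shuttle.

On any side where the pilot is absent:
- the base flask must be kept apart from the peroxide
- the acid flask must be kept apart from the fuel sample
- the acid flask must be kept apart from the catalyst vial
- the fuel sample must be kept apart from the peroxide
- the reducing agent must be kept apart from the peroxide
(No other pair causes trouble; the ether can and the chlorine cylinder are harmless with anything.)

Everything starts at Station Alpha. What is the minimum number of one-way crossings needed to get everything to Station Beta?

Counting alone: the pilot can take at most 2 across per trip to Station Beta, so moving all 8 needs at least 4 loaded trips out, with a return between consecutive ones — at least 7 crossings.
The safety rule pushes this higher. Following every safe sequence of crossings, the most of the 8 that can be at Station Beta as the shuttle arrives there on crossing 7 is 7 — never all 8.
So no plan with fewer than 9 crossings exists, and this one achieves 9:
1. Pilot goes to Station Beta with the acid flask and the peroxide.
2. Pilot goes back to Station Alpha alone.
3. Pilot goes to Station Beta with the ether can and the reducing agent.
4. Pilot goes back to Station Alpha with the peroxide.
5. Pilot goes to Station Beta with the base flask and the fuel sample.
6. Pilot goes back to Station Alpha with the acid flask.
7. Pilot goes to Station Beta with the catalyst vial and the chlorine cylinder.
8. Pilot goes back to Station Alpha alone.
9. Pilot goes to Station Beta with the acid flask and the peroxide.

9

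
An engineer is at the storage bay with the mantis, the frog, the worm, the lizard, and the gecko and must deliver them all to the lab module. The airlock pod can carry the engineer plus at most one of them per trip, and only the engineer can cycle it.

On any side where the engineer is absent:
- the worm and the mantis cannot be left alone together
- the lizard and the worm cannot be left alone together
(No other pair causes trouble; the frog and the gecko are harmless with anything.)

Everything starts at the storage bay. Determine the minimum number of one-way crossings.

Counting alone: the engineer can take at most 1 across per trip to the lab module, so moving all 5 needs at least 5 loaded trips out, with a return between consecutive ones — at least 9 crossings.
The safety rule pushes this higher. Following every safe sequence of crossings, the most of the 5 that can be at the lab module as the airlock pod arrives there on crossing 9 is 4 — never all 5.
So no plan with fewer than 11 crossings exists, and this one achieves 11:
1. Engineer goes to the lab module with the worm.  [the storage bay: the frog, the gecko, the lizard, the mantis | the lab module: the worm]
2. Engineer goes back to the storage bay alone.  [the storage bay: the frog, the gecko, the lizard, the mantis | the lab module: the worm]
3. Engineer goes to the lab module with the mantis.  [the storage bay: the frog, the gecko, the lizard | the lab module: the mantis, the worm]
4. Engineer goes back to the storage bay with the worm.  [the storage bay: the frog, the gecko, the lizard, the worm | the lab module: the mantis]
5. Engineer goes to the lab module with the lizard.  [the storage bay: the frog, the gecko, the worm | the lab module: the lizard, the mantis]
6. Engineer goes back to the storage bay alone.  [the storage bay: the frog, the gecko, the worm | the lab module: the lizard, the mantis]
7. Engineer goes to the lab module with the frog.  [the storage bay: the gecko, the worm | the lab module: the frog, the lizard, the mantis]
8. Engineer goes back to the storage bay alone.  [the storage bay: the gecko, the worm | the lab module: the frog, the lizard, the mantis]
9. Engineer goes to the lab module with the gecko.  [the storage bay: the worm | the lab module: the frog, the gecko, the lizard, the mantis]
10. Engineer goes back to the storage bay alone.  [the storage bay: the worm | the lab module: the frog, the gecko, the lizard, the mantis]
11. Engineer goes to the lab module with the worm.  [the storage bay: — | the lab module: the frog, the gecko, the lizard, the mantis, the worm]

11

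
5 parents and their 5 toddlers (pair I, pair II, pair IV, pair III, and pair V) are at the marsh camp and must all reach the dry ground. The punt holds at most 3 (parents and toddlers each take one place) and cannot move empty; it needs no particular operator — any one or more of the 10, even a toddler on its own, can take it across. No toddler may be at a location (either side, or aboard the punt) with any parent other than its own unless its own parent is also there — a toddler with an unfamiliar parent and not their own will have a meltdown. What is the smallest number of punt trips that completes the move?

11

Counting alone: each trip to the dry ground takes at most 3 across and each return brings at least 1 back, so after t trips out (and t−1 returns) at most 3t − (t−1) of the 10 are across; that first reaches 10 at t = 5, so at least 9 crossings are needed.
The safety rule pushes this higher. Following every safe sequence of crossings, the most of the 10 that can be at the dry ground as the punt arrives there on crossing 9 is 9 — never all 10.
So no plan with fewer than 11 crossings exists, and this one achieves 11:
1. parent I and toddler I cross → the dry ground.
2. parent I crosses ← the marsh camp.
3. toddler II, toddler III, and toddler IV cross → the dry ground.
4. toddler I crosses ← the marsh camp.
5. parent II, parent III, and parent IV cross → the dry ground.
6. parent II and toddler II cross ← the marsh camp.
7. parent I, parent II, and parent V cross → the dry ground.
8. toddler IV crosses ← the marsh camp.
9. toddler I and toddler II cross → the dry ground.
10. toddler I crosses ← the marsh camp.
11. toddler I, toddler IV, and toddler V cross → the dry ground.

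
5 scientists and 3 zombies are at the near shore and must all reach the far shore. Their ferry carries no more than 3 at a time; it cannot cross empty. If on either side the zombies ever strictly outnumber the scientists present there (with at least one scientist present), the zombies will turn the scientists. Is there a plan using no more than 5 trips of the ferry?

No

Counting alone: each trip to the far shore takes at most 3 across and each return brings at least 1 back, so after t trips out (and t−1 returns) at most 3t − (t−1) of the 8 are across; that first reaches 8 at t = 4, so at least 7 crossings are needed.
Since 5 < 7, 5 crossings cannot be enough. (The shortest complete plan in fact takes 7:)
1. 2 zombies → the far shore.  (the near shore: 5S 1Z; the far shore: 0S 2Z)
2. 1 zombie ← the near shore.  (the near shore: 5S 2Z; the far shore: 0S 1Z)
3. 2 scientists and 1 zombie → the far shore.  (the near shore: 3S 1Z; the far shore: 2S 2Z)
4. 1 zombie ← the near shore.  (the near shore: 3S 2Z; the far shore: 2S 1Z)
5. 1 scientist and 2 zombies → the far shore.  (the near shore: 2S 0Z; the far shore: 3S 3Z)
6. 1 zombie ← the near shore.  (the near shore: 2S 1Z; the far shore: 3S 2Z)
7. 2 scientists and 1 zombie → the far shore.  (the near shore: 0S 0Z; the far shore: 5S 3Z)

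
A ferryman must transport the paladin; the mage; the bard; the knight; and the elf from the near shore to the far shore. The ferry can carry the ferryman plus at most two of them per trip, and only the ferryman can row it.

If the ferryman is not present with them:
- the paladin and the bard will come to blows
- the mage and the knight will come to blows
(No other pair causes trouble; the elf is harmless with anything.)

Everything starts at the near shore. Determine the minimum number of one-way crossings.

5

Counting alone: the ferryman can take at most 2 across per trip to the far shore, so moving all 5 needs at least 3 loaded trips out, with a return between consecutive ones — at least 5 crossings.
The plan below uses exactly 5 crossings, so it is optimal:
1. Ferryman goes to the far shore with the mage and the paladin.  [the near shore: the bard, the elf, the knight | the far shore: the mage, the paladin]
2. Ferryman goes back to the near shore alone.  [the near shore: the bard, the elf, the knight | the far shore: the mage, the paladin]
3. Ferryman goes to the far shore with the elf.  [the near shore: the bard, the knight | the far shore: the elf, the mage, the paladin]
4. Ferryman goes back to the near shore alone.  [the near shore: the bard, the knight | the far shore: the elf, the mage, the paladin]
5. Ferryman goes to the far shore with the bard and the knight.  [the near shore: — | the far shore: the bard, the elf, the knight, the mage, the paladin]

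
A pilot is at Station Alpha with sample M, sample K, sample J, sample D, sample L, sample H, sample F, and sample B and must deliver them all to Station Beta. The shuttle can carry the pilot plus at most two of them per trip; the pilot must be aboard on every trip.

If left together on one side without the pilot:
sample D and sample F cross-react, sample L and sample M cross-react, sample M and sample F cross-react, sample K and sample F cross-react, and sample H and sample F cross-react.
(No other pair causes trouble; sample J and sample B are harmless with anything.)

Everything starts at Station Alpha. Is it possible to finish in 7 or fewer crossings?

No

Counting alone: the pilot can take at most 2 across per trip to Station Beta, so moving all 8 needs at least 4 loaded trips out, with a return between consecutive ones — at least 7 crossings.
The safety rule pushes this higher. Following every safe sequence of crossings, the most of the 8 that can be at Station Beta as the shuttle arrives there on crossing 7 is 7 — never all 8.
So the move cannot be finished within 7 crossings. (The shortest complete plan takes 9:)
1. Pilot goes to Station Beta with sample F and sample M.  [Station Alpha: sample B, sample D, sample H, sample J, sample K, sample L | Station Beta: sample F, sample M]
2. Pilot goes back to Station Alpha with sample M.  [Station Alpha: sample B, sample D, sample H, sample J, sample K, sample L, sample M | Station Beta: sample F]
3. Pilot goes to Station Beta with sample K and sample M.  [Station Alpha: sample B, sample D, sample H, sample J, sample L | Station Beta: sample F, sample K, sample M]
4. Pilot goes back to Station Alpha with sample F.  [Station Alpha: sample B, sample D, sample F, sample H, sample J, sample L | Station Beta: sample K, sample M]
5. Pilot goes to Station Beta with sample D and sample H.  [Station Alpha: sample B, sample F, sample J, sample L | Station Beta: sample D, sample H, sample K, sample M]
6. Pilot goes back to Station Alpha alone.  [Station Alpha: sample B, sample F, sample J, sample L | Station Beta: sample D, sample H, sample K, sample M]
7. Pilot goes to Station Beta with sample B and sample J.  [Station Alpha: sample F, sample L | Station Beta: sample B, sample D, sample H, sample J, sample K, sample M]
8. Pilot goes back to Station Alpha alone.  [Station Alpha: sample F, sample L | Station Beta: sample B, sample D, sample H, sample J, sample K, sample M]
9. Pilot goes to Station Beta with sample F and sample L.  [Station Alpha: — | Station Beta: sample B, sample D, sample F, sample H, sample J, sample K, sample L, sample M]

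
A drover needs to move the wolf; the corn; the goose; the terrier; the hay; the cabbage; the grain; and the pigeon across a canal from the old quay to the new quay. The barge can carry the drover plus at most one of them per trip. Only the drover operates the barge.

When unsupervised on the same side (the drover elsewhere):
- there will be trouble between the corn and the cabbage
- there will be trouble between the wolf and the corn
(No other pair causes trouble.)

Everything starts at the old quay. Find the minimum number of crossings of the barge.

Counting alone: the drover can take at most 1 across per trip to the new quay, so moving all 8 needs at least 8 loaded trips out, with a return between consecutive ones — at least 15 crossings.
The safety rule pushes this higher. Following every safe sequence of crossings, the most of the 8 that can be at the new quay as the barge arrives there on crossing 15 is 7 — never all 8.
So no plan with fewer than 17 crossings exists, and this one achieves 17:
1. Drover goes to the new quay with the corn.
2. Drover goes back to the old quay alone.
3. Drover goes to the new quay with the wolf.
4. Drover goes back to the old quay with the corn.
5. Drover goes to the new quay with the cabbage.
6. Drover goes back to the old quay alone.
7. Drover goes to the new quay with the goose.
8. Drover goes back to the old quay alone.
9. Drover goes to the new quay with the terrier.
10. Drover goes back to the old quay alone.
11. Drover goes to the new quay with the hay.
12. Drover goes back to the old quay alone.
13. Drover goes to the new quay with the grain.
14. Drover goes back to the old quay alone.
15. Drover goes to the new quay with the pigeon.
16. Drover goes back to the old quay alone.
17. Drover goes to the new quay with the corn.

17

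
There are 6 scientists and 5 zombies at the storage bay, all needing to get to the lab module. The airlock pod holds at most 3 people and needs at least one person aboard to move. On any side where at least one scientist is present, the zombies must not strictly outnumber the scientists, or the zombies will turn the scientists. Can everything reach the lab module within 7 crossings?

No

Counting alone: each trip to the lab module takes at most 3 across and each return brings at least 1 back, so after t trips out (and t−1 returns) at most 3t − (t−1) of the 11 are across; that first reaches 11 at t = 5, so at least 9 crossings are needed.
Since 7 < 9, 7 crossings cannot be enough. (The shortest complete plan in fact takes 9:)
1. 3 zombies → the lab module.  (the storage bay: 6S 2Z; the lab module: 0S 3Z)
2. 1 zombie ← the storage bay.  (the storage bay: 6S 3Z; the lab module: 0S 2Z)
3. 3 scientists → the lab module.  (the storage bay: 3S 3Z; the lab module: 3S 2Z)
4. 1 scientist ← the storage bay.  (the storage bay: 4S 3Z; the lab module: 2S 2Z)
5. 2 scientists and 1 zombie → the lab module.  (the storage bay: 2S 2Z; the lab module: 4S 3Z)
6. 1 scientist ← the storage bay.  (the storage bay: 3S 2Z; the lab module: 3S 3Z)
7. 2 scientists and 1 zombie → the lab module.  (the storage bay: 1S 1Z; the lab module: 5S 4Z)
8. 1 scientist ← the storage bay.  (the storage bay: 2S 1Z; the lab module: 4S 4Z)
9. 2 scientists and 1 zombie → the lab module.  (the storage bay: 0S 0Z; the lab module: 6S 5Z)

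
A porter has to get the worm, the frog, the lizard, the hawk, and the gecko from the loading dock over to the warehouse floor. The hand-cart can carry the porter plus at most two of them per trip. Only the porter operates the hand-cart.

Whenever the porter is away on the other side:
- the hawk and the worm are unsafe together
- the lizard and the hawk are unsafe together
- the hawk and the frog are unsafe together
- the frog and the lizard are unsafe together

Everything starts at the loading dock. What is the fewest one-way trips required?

7

Counting alone: the porter can take at most 2 across per trip to the warehouse floor, so moving all 5 needs at least 3 loaded trips out, with a return between consecutive ones — at least 5 crossings.
The safety rule pushes this higher. Following every safe sequence of crossings, the most of the 5 that can be at the warehouse floor as the hand-cart arrives there on crossing 5 is 4 — never all 5.
So no plan with fewer than 7 crossings exists, and this one achieves 7:
1. Porter goes to the warehouse floor with the frog and the hawk.
2. Porter goes back to the loading dock with the frog.
3. Porter goes to the warehouse floor with the frog and the worm.
4. Porter goes back to the loading dock with the hawk.
5. Porter goes to the warehouse floor with the gecko and the lizard.
6. Porter goes back to the loading dock with the frog.
7. Porter goes to the warehouse floor with the frog and the hawk.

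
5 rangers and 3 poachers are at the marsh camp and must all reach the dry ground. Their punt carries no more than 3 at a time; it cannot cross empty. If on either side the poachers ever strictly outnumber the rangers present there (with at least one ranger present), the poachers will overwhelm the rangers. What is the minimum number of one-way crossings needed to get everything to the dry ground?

Counting alone: each trip to the dry ground takes at most 3 across and each return brings at least 1 back, so after t trips out (and t−1 returns) at most 3t − (t−1) of the 8 are across; that first reaches 8 at t = 4, so at least 7 crossings are needed.
The plan below uses exactly 7 crossings, so it is optimal:
1. 2 poachers → the dry ground.  (the marsh camp: 5R 1P; the dry ground: 0R 2P)
2. 1 poacher ← the marsh camp.  (the marsh camp: 5R 2P; the dry ground: 0R 1P)
3. 2 rangers and 1 poacher → the dry ground.  (the marsh camp: 3R 1P; the dry ground: 2R 2P)
4. 1 poacher ← the marsh camp.  (the marsh camp: 3R 2P; the dry ground: 2R 1P)
5. 1 ranger and 2 poachers → the dry ground.  (the marsh camp: 2R 0P; the dry ground: 3R 3P)
6. 1 poacher ← the marsh camp.  (the marsh camp: 2R 1P; the dry ground: 3R 2P)
7. 2 rangers and 1 poacher → the dry ground.  (the marsh camp: 0R 0P; the dry ground: 5R 3P)

7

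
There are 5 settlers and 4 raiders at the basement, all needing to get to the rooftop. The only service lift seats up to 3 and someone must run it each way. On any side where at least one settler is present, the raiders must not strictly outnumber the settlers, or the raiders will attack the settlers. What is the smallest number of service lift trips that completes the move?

Counting alone: each trip to the rooftop takes at most 3 across and each return brings at least 1 back, so after t trips out (and t−1 returns) at most 3t − (t−1) of the 9 are across; that first reaches 9 at t = 4, so at least 7 crossings are needed.
The plan below uses exactly 7 crossings, so it is optimal:
1. 3 raiders → the rooftop.  (the basement: 5S 1R; the rooftop: 0S 3R)
2. 1 raider ← the basement.  (the basement: 5S 2R; the rooftop: 0S 2R)
3. 3 settlers → the rooftop.  (the basement: 2S 2R; the rooftop: 3S 2R)
4. 1 settler ← the basement.  (the basement: 3S 2R; the rooftop: 2S 2R)
5. 2 settlers and 1 raider → the rooftop.  (the basement: 1S 1R; the rooftop: 4S 3R)
6. 1 settler ← the basement.  (the basement: 2S 1R; the rooftop: 3S 3R)
7. 2 settlers and 1 raider → the rooftop.  (the basement: 0S 0R; the rooftop: 5S 4R)

7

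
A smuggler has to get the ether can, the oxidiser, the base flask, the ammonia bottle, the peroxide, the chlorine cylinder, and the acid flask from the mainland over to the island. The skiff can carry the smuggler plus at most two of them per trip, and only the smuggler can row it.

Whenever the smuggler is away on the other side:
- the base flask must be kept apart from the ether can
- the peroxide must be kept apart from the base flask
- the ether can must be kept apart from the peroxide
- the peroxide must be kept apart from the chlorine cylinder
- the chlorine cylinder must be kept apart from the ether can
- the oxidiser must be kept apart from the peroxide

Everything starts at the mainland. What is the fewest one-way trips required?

11

Counting alone: the smuggler can take at most 2 across per trip to the island, so moving all 7 needs at least 4 loaded trips out, with a return between consecutive ones — at least 7 crossings.
The safety rule pushes this higher. Following every safe sequence of crossings, the most of the 7 that can be at the island as the skiff arrives there on crossings 7, 9 is 5, 6 respectively — never all 7.
So no plan with fewer than 11 crossings exists, and this one achieves 11:
1. Smuggler goes to the island with the ether can and the peroxide.
2. Smuggler goes back to the mainland with the ether can.
3. Smuggler goes to the island with the ether can and the oxidiser.
4. Smuggler goes back to the mainland with the peroxide.
5. Smuggler goes to the island with the base flask and the chlorine cylinder.
6. Smuggler goes back to the mainland with the ether can.
7. Smuggler goes to the island with the ammonia bottle and the ether can.
8. Smuggler goes back to the mainland with the ether can.
9. Smuggler goes to the island with the acid flask and the ether can.
10. Smuggler goes back to the mainland with the ether can.
11. Smuggler goes to the island with the ether can and the peroxide.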